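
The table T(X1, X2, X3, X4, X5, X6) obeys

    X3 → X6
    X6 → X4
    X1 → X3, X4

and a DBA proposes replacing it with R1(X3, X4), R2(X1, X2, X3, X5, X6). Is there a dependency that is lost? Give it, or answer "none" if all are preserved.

X6 → X4

Check X6 → X4: no single fragment contains all of {X4, X6}, and the restricted closure of {X6} across the fragments never reaches {X4}.
X3 → X6 is preserved.
X1 → X3, X4 is preserved.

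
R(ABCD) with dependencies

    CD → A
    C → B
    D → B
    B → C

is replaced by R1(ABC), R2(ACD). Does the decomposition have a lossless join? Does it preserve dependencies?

lossless and dependency-preserving

Lossless test: (AC)⁺ = {ABC}, which contains all of one fragment — lossless.
Dependency preservation: D → B is not contained in any single fragment, but the restricted closure of its left-hand side across the fragments still reaches the right-hand side; the remaining FDs each lie inside some fragment. All dependencies are preserved.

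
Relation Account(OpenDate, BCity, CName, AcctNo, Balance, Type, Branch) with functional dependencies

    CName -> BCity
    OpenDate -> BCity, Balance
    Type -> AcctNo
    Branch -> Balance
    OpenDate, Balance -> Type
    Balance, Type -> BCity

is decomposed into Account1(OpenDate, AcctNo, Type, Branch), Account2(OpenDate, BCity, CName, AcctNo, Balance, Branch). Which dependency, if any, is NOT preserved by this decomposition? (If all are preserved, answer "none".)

Balance, Type -> BCity

Check Balance, Type → BCity: no single fragment contains all of {BCity, Balance, Type}, and the restricted closure of {Balance, Type} across the fragments never reaches {BCity}.
CName → BCity is preserved.
OpenDate → BCity, Balance is preserved.
Type → AcctNo is preserved.
Branch → Balance is preserved.
OpenDate, Balance → Type is preserved.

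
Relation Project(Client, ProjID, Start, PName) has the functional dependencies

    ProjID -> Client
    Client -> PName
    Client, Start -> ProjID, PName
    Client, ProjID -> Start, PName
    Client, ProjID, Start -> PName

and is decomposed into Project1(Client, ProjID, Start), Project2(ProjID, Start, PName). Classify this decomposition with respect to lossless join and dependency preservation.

lossless but not dependency-preserving

Lossless test: (ProjID, Start)⁺ = {Client, ProjID, Start, PName}, which contains all of one fragment — lossless.
Dependency preservation: the restricted closure of {Client} across the fragments never reaches {PName}, so Client → PName cannot be enforced without a join — not preserved.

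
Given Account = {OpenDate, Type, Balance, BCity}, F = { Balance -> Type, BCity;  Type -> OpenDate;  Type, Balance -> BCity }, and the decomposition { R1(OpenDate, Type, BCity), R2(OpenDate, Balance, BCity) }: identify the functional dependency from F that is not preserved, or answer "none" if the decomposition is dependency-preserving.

Balance -> Type, BCity

Check Balance → Type, BCity: no single fragment contains all of {Type, Balance, BCity}, and the restricted closure of {Balance} across the fragments never reaches {Type, BCity}.
Type → OpenDate is preserved.
Type, Balance → BCity is preserved.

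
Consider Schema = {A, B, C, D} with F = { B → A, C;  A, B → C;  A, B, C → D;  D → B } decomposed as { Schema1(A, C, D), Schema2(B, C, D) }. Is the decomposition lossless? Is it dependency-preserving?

lossless and dependency-preserving

Lossless test: (C, D)⁺ = {A, B, C, D}, which contains all of one fragment — lossless.
Dependency preservation: B → A, C; A, B → C; A, B, C → D are not contained in any single fragment, but the restricted closure of each left-hand side across the fragments still reaches the right-hand side; the remaining FDs each lie inside some fragment. All dependencies are preserved.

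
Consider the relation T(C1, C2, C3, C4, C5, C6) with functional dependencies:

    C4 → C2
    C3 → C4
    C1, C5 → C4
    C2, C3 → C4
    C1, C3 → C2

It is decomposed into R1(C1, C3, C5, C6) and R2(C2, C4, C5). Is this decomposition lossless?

Common attributes: R1 ∩ R2 = {C5}.
No dependency enlarges {C5}, so (C5)⁺ = {C5}.
The closure contains neither all of R1 = {C1, C3, C5, C6} nor all of R2 = {C2, C4, C5}, so the common attributes are not a superkey of either fragment. The join is lossy.

No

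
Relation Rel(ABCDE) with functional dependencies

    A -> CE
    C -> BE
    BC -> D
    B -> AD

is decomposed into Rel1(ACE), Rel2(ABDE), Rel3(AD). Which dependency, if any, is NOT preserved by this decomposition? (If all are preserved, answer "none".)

A → CE lies within Rel1.
C → BE: restricted closure across fragments reaches BE.
BC → D: restricted closure across fragments reaches D.
B → AD lies within Rel2.
Every dependency is enforceable on the fragments, so the decomposition is dependency-preserving.

none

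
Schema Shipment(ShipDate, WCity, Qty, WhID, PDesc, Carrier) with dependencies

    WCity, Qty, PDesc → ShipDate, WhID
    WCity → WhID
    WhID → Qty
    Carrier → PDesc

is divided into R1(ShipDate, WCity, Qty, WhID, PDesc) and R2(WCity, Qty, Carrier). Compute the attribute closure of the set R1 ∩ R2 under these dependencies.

WCity, Qty, WhID

R1 ∩ R2 = {WCity, Qty}.
WCity → WhID applies, adding WhID
Closure: {WCity, Qty, WhID}.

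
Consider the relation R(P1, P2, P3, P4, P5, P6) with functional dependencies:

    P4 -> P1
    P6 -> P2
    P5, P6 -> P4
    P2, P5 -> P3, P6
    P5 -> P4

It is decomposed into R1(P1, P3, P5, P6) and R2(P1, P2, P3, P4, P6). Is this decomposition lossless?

No

Common attributes: R1 ∩ R2 = {P1, P3, P6}.
Closure of {P1, P3, P6}: P6 → P2 applies, adding P2. So (P1, P3, P6)⁺ = {P1, P2, P3, P6}.
The closure contains neither all of R1 = {P1, P3, P5, P6} nor all of R2 = {P1, P2, P3, P4, P6}, so the common attributes are not a superkey of either fragment. The join is lossy.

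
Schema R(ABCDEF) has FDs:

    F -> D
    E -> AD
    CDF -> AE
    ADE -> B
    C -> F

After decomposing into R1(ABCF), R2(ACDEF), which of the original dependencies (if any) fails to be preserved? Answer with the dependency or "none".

ADE -> B

Check ADE → B: no single fragment contains all of {ABDE}, and the restricted closure of {ADE} across the fragments never reaches {B}.
F → D is preserved.
E → AD is preserved.
CDF → AE is preserved.
C → F is preserved.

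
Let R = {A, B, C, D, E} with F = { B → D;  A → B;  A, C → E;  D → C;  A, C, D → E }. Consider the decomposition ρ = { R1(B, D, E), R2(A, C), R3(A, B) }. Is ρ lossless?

Chase test. Columns are A, B, C, D, E; row i has aⱼ where attribute j ∈ Ri, else bᵢⱼ.
Initial tableau (one row per fragment):
  row 1: b11 a2 b13 a4 a5
  row 2: a1 b22 a3 b24 b25
  row 3: a1 a2 b33 b34 b35
Rows 1 and 3 agree on B; apply B→D and equate their D entries.
Rows 2 and 3 agree on A; apply A→B and equate their B entries.
Rows 1 and 3 agree on D; apply D→C and equate their C entries.
Rows 1 and 2 agree on B; apply B→D and equate their D entries.
Rows 1 and 2 agree on D; apply D→C and equate their C entries.
Rows 2 and 3 agree on A, C, D; apply A, C, D→E and equate their E entries.
No row becomes fully distinguished — the join is lossy.

No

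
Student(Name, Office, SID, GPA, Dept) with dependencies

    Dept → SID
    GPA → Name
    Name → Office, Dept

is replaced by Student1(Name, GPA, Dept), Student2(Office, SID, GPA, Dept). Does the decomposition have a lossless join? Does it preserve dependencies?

Lossless test: (GPA, Dept)⁺ = {Name, Office, SID, GPA, Dept}, which contains all of one fragment — lossless.
Dependency preservation: the restricted closure of {Name} across the fragments never reaches {Office, Dept}, so Name → Office, Dept cannot be enforced without a join — not preserved.

lossless but not dependency-preserving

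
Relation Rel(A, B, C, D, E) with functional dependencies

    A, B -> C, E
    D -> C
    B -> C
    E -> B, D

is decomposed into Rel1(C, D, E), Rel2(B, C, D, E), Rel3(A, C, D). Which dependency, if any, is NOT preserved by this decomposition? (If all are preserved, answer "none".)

A, B -> C, E

Check A, B → C, E: no single fragment contains all of {A, B, C, E}, and the restricted closure of {A, B} across the fragments never reaches {C, E}.
D → C is preserved.
B → C is preserved.
E → B, D is preserved.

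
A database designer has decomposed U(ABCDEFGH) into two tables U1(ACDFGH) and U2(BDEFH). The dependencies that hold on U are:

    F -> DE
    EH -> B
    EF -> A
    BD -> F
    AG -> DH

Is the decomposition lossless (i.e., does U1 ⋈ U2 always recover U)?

Yes

Common attributes: U1 ∩ U2 = {DFH}.
Closure of {DFH}: F → DE applies, adding E; EH → B applies, adding B; EF → A applies, adding A. So (DFH)⁺ = {ABDEFH}.
This closure contains every attribute of U2, so U1 ∩ U2 → U2. The join is lossless.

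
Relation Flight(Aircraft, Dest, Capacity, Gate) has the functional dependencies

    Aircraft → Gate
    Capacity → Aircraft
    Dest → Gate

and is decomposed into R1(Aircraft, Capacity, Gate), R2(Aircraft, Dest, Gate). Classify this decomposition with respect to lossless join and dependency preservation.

lossy but dependency-preserving

Lossless test: (Aircraft, Gate)⁺ = {Aircraft, Gate}, which is a superkey of neither fragment — lossy.
Dependency preservation: every FD's attributes lie within a single fragment, so each can be enforced locally — preserved.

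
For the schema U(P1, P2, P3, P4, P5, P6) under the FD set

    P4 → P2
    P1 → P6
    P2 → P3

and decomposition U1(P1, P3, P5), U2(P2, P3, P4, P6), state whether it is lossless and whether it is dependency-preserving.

Lossless test: (P3)⁺ = {P3}, which is a superkey of neither fragment — lossy.
Dependency preservation: the restricted closure of {P1} across the fragments never reaches {P6}, so P1 → P6 cannot be enforced without a join — not preserved.

lossy and not dependency-preserving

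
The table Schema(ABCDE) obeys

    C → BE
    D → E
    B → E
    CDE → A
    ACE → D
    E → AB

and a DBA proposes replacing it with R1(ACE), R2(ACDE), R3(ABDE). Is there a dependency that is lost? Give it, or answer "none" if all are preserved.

none

C → BE: restricted closure across fragments reaches BE.
D → E lies within R2.
B → E lies within R3.
CDE → A lies within R2.
ACE → D lies within R2.
E → AB lies within R3.
Every dependency is enforceable on the fragments, so the decomposition is dependency-preserving.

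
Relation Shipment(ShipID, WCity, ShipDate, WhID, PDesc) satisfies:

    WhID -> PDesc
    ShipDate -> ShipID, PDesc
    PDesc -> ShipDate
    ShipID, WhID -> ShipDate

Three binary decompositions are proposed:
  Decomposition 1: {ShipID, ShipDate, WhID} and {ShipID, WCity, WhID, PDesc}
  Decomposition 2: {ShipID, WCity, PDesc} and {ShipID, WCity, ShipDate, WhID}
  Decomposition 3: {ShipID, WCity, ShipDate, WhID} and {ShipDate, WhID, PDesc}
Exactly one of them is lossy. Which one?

Decomposition 2

Decomposition 1: common = {ShipID, WhID}, closure = {ShipID, ShipDate, WhID, PDesc} → lossless.
Decomposition 2: common = {ShipID, WCity}, closure = {ShipID, WCity} → lossy.
Decomposition 3: common = {ShipDate, WhID}, closure = {ShipID, ShipDate, WhID, PDesc} → lossless.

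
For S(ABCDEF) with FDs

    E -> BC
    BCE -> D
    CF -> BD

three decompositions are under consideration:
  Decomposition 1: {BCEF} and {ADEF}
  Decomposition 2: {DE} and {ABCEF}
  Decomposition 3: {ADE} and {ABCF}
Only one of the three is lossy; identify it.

Decomposition 1: common = {EF}, closure = {BCDEF} → lossless.
Decomposition 2: common = {E}, closure = {BCDE} → lossless.
Decomposition 3: common = {A}, closure = {A} → lossy.

Decomposition 3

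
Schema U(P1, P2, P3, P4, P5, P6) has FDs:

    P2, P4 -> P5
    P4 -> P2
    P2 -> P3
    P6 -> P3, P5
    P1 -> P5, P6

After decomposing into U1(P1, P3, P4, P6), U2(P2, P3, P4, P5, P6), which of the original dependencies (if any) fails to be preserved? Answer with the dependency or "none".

none

P2, P4 → P5 lies within U2.
P4 → P2 lies within U2.
P2 → P3 lies within U2.
P6 → P3, P5 lies within U2.
P1 → P5, P6: restricted closure across fragments reaches P5, P6.
Every dependency is enforceable on the fragments, so the decomposition is dependency-preserving.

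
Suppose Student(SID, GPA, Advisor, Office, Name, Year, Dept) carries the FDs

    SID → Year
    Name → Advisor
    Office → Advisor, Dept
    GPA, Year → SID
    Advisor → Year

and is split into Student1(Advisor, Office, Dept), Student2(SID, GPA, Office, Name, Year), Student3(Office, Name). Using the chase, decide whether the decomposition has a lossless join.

Yes

Chase test. Columns are SID, GPA, Advisor, Office, Name, Year, Dept; row i has aⱼ where attribute j ∈ Studenti, else bᵢⱼ.
Initial tableau (one row per fragment):
  row 1: b11 b12 a3 a4 b15 b16 a7
  row 2: a1 a2 b23 a4 a5 a6 b27
  row 3: b31 b32 b33 a4 a5 b36 b37
Rows 2 and 3 agree on Name; apply Name→Advisor and equate their Advisor entries.
Rows 1 and 2 agree on Office; apply Office→Advisor, Dept and equate their Advisor, Dept entries.
Rows 1 and 3 agree on Office; apply Office→Advisor, Dept and equate their Advisor, Dept entries.
Rows 1 and 2 agree on Advisor; apply Advisor→Year and equate their Year entries.
Rows 1 and 3 agree on Advisor; apply Advisor→Year and equate their Year entries.
Row 2 is now all distinguished symbols — the join is lossless.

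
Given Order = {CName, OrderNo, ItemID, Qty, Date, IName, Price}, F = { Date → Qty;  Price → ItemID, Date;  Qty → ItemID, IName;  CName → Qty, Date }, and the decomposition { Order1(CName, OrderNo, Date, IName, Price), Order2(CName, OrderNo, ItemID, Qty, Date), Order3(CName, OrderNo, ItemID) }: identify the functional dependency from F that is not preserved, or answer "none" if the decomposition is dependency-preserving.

Qty → ItemID, IName

Check Qty → ItemID, IName: no single fragment contains all of {ItemID, Qty, IName}, and the restricted closure of {Qty} across the fragments never reaches {ItemID, IName}.
Date → Qty is preserved.
Price → ItemID, Date is preserved.
CName → Qty, Date is preserved.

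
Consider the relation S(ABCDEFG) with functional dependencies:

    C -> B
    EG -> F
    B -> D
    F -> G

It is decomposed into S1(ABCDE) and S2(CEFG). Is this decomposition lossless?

No

Common attributes: S1 ∩ S2 = {CE}.
Closure of {CE}: C → B applies, adding B; B → D applies, adding D. So (CE)⁺ = {BCDE}.
The closure contains neither all of S1 = {ABCDE} nor all of S2 = {CEFG}, so the common attributes are not a superkey of either fragment. The join is lossy.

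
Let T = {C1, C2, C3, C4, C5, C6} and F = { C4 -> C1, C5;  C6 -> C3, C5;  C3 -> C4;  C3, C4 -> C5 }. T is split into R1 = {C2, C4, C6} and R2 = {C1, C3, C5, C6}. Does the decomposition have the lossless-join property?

Common attributes: R1 ∩ R2 = {C6}.
Closure of {C6}: C6 → C3, C5 applies, adding C3, C5; C3 → C4 applies, adding C4; C4 → C1, C5 applies, adding C1. So (C6)⁺ = {C1, C3, C4, C5, C6}.
This closure contains every attribute of R2, so R1 ∩ R2 → R2. The join is lossless.

Yes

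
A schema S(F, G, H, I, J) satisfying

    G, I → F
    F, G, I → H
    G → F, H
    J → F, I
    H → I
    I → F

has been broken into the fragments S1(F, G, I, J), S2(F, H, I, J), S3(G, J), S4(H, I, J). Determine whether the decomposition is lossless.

Chase test. Columns are F, G, H, I, J; row i has aⱼ where attribute j ∈ Si, else bᵢⱼ.
Initial tableau (one row per fragment):
  row 1: a1 a2 b13 a4 a5
  row 2: a1 b22 a3 a4 a5
  row 3: b31 a2 b33 b34 a5
  row 4: b41 b42 a3 a4 a5
Rows 1 and 3 agree on G; apply G→F, H and equate their F, H entries.
Rows 1 and 3 agree on J; apply J→F, I and equate their F, I entries.
Rows 1 and 4 agree on J; apply J→F, I and equate their F, I entries.
No row becomes fully distinguished — the join is lossy.

No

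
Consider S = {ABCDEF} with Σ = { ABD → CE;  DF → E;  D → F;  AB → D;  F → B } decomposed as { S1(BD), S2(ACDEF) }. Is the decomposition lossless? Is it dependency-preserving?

lossless but not dependency-preserving

Lossless test: (D)⁺ = {BDEF}, which contains all of one fragment — lossless.
Dependency preservation: the restricted closure of {AB} across the fragments never reaches {D}, so AB → D cannot be enforced without a join — not preserved.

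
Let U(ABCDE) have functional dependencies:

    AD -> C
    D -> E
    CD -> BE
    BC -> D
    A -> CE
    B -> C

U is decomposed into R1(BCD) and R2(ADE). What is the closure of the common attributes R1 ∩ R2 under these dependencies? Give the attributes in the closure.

R1 ∩ R2 = {D}.
D → E applies, adding E
Closure: {DE}.

DE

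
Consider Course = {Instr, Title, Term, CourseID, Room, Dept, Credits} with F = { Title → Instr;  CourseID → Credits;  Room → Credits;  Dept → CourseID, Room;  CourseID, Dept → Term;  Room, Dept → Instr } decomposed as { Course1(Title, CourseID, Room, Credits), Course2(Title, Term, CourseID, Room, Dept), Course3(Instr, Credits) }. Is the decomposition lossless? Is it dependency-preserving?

lossy and not dependency-preserving

Lossless test (chase): Rows 1 and 2 agree on Title; apply Title→Instr and equate their Instr entries. Rows 1 and 2 agree on CourseID; apply CourseID→Credits and equate their Credits entries. No row becomes fully distinguished — the join is lossy.
Dependency preservation: the restricted closure of {Title} across the fragments never reaches {Instr}, so Title → Instr cannot be enforced without a join — not preserved.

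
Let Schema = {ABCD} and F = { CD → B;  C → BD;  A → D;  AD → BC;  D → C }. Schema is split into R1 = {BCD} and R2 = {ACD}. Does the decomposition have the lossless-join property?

Yes

Common attributes: R1 ∩ R2 = {CD}.
Closure of {CD}: CD → B applies, adding B. So (CD)⁺ = {BCD}.
This closure contains every attribute of R1, so R1 ∩ R2 → R1. The join is lossless.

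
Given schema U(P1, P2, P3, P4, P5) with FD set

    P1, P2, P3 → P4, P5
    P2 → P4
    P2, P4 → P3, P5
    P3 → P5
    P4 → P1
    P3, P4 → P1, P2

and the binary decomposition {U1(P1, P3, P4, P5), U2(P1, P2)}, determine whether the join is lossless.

No

Common attributes: U1 ∩ U2 = {P1}.
No dependency enlarges {P1}, so (P1)⁺ = {P1}.
The closure contains neither all of U1 = {P1, P3, P4, P5} nor all of U2 = {P1, P2}, so the common attributes are not a superkey of either fragment. The join is lossy.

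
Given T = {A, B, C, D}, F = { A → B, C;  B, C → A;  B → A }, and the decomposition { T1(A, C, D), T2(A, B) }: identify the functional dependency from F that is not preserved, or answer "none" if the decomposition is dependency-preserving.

A → B, C: restricted closure across fragments reaches B, C.
B, C → A: restricted closure across fragments reaches A.
B → A lies within T2.
Every dependency is enforceable on the fragments, so the decomposition is dependency-preserving.

none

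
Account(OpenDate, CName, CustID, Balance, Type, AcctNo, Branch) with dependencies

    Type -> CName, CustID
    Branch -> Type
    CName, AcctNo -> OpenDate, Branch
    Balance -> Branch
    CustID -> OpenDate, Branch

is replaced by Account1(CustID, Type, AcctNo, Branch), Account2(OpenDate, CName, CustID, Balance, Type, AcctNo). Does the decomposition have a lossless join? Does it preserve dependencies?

Lossless test: (CustID, Type, AcctNo)⁺ = {OpenDate, CName, CustID, Type, AcctNo, Branch}, which contains all of one fragment — lossless.
Dependency preservation: CName, AcctNo → OpenDate, Branch; Balance → Branch; CustID → OpenDate, Branch are not contained in any single fragment, but the restricted closure of each left-hand side across the fragments still reaches the right-hand side; the remaining FDs each lie inside some fragment. All dependencies are preserved.

lossless and dependency-preserving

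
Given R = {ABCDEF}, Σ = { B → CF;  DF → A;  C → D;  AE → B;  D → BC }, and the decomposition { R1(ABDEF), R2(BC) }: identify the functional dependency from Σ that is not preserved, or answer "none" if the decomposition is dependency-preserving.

B → CF: restricted closure across fragments reaches CF.
DF → A lies within R1.
C → D: restricted closure across fragments reaches D.
AE → B lies within R1.
D → BC: restricted closure across fragments reaches BC.
Every dependency is enforceable on the fragments, so the decomposition is dependency-preserving.

none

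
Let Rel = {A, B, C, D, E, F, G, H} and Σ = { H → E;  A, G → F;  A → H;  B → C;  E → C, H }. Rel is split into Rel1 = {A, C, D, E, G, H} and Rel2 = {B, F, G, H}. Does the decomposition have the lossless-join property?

No

Common attributes: Rel1 ∩ Rel2 = {G, H}.
Closure of {G, H}: H → E applies, adding E; E → C, H applies, adding C. So (G, H)⁺ = {C, E, G, H}.
The closure contains neither all of Rel1 = {A, C, D, E, G, H} nor all of Rel2 = {B, F, G, H}, so the common attributes are not a superkey of either fragment. The join is lossy.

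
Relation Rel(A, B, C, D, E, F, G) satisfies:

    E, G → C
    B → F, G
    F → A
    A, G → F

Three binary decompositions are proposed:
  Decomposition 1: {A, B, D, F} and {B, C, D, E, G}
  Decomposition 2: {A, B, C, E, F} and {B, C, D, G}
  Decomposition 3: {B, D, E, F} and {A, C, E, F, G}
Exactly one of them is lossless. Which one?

Decomposition 1: common = {B, D}, closure = {A, B, D, F, G} → lossless.
Decomposition 2: common = {B, C}, closure = {A, B, C, F, G} → lossy.
Decomposition 3: common = {E, F}, closure = {A, E, F} → lossy.

Decomposition 1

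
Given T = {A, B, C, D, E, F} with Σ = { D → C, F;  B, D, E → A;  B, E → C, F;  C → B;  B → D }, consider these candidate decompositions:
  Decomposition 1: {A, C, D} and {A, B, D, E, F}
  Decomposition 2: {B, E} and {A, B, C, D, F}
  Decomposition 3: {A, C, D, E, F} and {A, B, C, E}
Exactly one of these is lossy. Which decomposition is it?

Decomposition 2

Decomposition 1: common = {A, D}, closure = {A, B, C, D, F} → lossless.
Decomposition 2: common = {B}, closure = {B, C, D, F} → lossy.
Decomposition 3: common = {A, C, E}, closure = {A, B, C, D, E, F} → lossless.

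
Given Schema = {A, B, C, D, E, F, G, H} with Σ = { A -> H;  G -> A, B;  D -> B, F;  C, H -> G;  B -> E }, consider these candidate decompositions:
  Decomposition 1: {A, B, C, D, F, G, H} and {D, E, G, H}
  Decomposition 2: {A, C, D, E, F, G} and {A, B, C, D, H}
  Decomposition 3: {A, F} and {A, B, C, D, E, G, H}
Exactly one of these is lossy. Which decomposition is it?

Decomposition 1: common = {D, G, H}, closure = {A, B, D, E, F, G, H} → lossless.
Decomposition 2: common = {A, C, D}, closure = {A, B, C, D, E, F, G, H} → lossless.
Decomposition 3: common = {A}, closure = {A, H} → lossy.

Decomposition 3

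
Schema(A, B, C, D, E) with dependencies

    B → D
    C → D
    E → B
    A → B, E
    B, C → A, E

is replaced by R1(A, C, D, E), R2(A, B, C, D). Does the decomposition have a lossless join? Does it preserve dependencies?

lossless but not dependency-preserving

Lossless test: (A, C, D)⁺ = {A, B, C, D, E}, which contains all of one fragment — lossless.
Dependency preservation: the restricted closure of {E} across the fragments never reaches {B}, so E → B cannot be enforced without a join — not preserved.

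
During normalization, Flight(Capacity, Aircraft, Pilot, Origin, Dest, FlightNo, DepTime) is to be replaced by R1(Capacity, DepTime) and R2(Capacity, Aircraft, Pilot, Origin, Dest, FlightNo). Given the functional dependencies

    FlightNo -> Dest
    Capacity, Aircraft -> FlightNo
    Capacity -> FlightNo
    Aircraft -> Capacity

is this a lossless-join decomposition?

No

Common attributes: R1 ∩ R2 = {Capacity}.
Closure of {Capacity}: Capacity → FlightNo applies, adding FlightNo; FlightNo → Dest applies, adding Dest. So (Capacity)⁺ = {Capacity, Dest, FlightNo}.
The closure contains neither all of R1 = {Capacity, DepTime} nor all of R2 = {Capacity, Aircraft, Pilot, Origin, Dest, FlightNo}, so the common attributes are not a superkey of either fragment. The join is lossy.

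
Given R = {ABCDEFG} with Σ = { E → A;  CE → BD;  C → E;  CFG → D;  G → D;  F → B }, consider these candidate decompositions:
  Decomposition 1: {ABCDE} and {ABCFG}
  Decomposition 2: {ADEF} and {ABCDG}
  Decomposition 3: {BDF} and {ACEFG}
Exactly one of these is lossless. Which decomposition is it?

Decomposition 1

Decomposition 1: common = {ABC}, closure = {ABCDE} → lossless.
Decomposition 2: common = {AD}, closure = {AD} → lossy.
Decomposition 3: common = {F}, closure = {BF} → lossy.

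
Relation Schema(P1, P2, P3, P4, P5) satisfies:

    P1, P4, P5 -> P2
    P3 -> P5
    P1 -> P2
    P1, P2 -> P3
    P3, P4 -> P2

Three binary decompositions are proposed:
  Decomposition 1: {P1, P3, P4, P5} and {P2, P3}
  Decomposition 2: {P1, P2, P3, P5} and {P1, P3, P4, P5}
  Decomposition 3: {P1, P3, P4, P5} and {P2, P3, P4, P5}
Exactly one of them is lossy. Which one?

Decomposition 1: common = {P3}, closure = {P3, P5} → lossy.
Decomposition 2: common = {P1, P3, P5}, closure = {P1, P2, P3, P5} → lossless.
Decomposition 3: common = {P3, P4, P5}, closure = {P2, P3, P4, P5} → lossless.

Decomposition 1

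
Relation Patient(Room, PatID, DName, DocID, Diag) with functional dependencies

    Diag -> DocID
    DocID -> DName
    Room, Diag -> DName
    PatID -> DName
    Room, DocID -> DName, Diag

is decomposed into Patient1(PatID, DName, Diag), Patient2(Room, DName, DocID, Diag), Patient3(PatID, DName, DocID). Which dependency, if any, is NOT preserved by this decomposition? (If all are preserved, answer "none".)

Diag → DocID lies within Patient2.
DocID → DName lies within Patient2.
Room, Diag → DName lies within Patient2.
PatID → DName lies within Patient1.
Room, DocID → DName, Diag lies within Patient2.
Every dependency is enforceable on the fragments, so the decomposition is dependency-preserving.

none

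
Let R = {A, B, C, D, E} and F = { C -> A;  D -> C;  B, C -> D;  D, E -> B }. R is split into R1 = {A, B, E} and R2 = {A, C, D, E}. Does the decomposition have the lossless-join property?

Common attributes: R1 ∩ R2 = {A, E}.
No dependency enlarges {A, E}, so (A, E)⁺ = {A, E}.
The closure contains neither all of R1 = {A, B, E} nor all of R2 = {A, C, D, E}, so the common attributes are not a superkey of either fragment. The join is lossy.

No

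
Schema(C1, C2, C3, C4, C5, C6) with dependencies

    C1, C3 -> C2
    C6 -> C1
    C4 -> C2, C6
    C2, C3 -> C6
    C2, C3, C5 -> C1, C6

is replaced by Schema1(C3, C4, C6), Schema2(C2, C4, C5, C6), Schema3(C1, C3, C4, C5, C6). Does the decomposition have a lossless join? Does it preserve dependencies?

Lossless test (chase): Rows 1 and 2 agree on C6; apply C6→C1 and equate their C1 entries. Rows 1 and 3 agree on C6; apply C6→C1 and equate their C1 entries. Rows 1 and 2 agree on C4; apply C4→C2, C6 and equate their C2, C6 entries. Rows 1 and 3 agree on C4; apply C4→C2, C6 and equate their C2, C6 entries. Row 3 is now all distinguished symbols — the join is lossless.
Dependency preservation: the restricted closure of {C1, C3} across the fragments never reaches {C2}, so C1, C3 → C2 cannot be enforced without a join — not preserved.

lossless but not dependency-preserving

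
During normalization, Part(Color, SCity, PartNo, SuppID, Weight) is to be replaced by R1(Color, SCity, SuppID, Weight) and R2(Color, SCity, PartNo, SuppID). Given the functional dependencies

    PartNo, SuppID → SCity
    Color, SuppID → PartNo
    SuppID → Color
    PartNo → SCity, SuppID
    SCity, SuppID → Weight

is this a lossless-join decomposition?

Yes

Common attributes: R1 ∩ R2 = {Color, SCity, SuppID}.
Closure of {Color, SCity, SuppID}: Color, SuppID → PartNo applies, adding PartNo; SCity, SuppID → Weight applies, adding Weight. So (Color, SCity, SuppID)⁺ = {Color, SCity, PartNo, SuppID, Weight}.
This closure contains every attribute of R1, so R1 ∩ R2 → R1. The join is lossless.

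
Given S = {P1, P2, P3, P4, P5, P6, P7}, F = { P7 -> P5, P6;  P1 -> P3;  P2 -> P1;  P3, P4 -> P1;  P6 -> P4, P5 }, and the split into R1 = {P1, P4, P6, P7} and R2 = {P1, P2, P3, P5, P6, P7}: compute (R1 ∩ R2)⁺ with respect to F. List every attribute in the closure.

R1 ∩ R2 = {P1, P6, P7}.
P7 → P5, P6 applies, adding P5
P1 → P3 applies, adding P3
P6 → P4, P5 applies, adding P4
Closure: {P1, P3, P4, P5, P6, P7}.

P1, P3, P4, P5, P6, P7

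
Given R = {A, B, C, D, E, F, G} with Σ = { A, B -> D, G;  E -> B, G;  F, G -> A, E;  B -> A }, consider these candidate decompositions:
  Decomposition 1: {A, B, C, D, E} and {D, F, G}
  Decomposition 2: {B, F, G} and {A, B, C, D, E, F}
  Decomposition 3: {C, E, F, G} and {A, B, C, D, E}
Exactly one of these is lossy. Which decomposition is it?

Decomposition 1

Decomposition 1: common = {D}, closure = {D} → lossy.
Decomposition 2: common = {B, F}, closure = {A, B, D, E, F, G} → lossless.
Decomposition 3: common = {C, E}, closure = {A, B, C, D, E, G} → lossless.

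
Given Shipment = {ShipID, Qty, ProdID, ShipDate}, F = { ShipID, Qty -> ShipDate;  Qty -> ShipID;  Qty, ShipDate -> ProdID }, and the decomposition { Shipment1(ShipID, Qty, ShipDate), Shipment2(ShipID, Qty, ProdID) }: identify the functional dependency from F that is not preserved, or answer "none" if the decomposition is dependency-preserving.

none

ShipID, Qty → ShipDate lies within Shipment1.
Qty → ShipID lies within Shipment1.
Qty, ShipDate → ProdID: restricted closure across fragments reaches ProdID.
Every dependency is enforceable on the fragments, so the decomposition is dependency-preserving.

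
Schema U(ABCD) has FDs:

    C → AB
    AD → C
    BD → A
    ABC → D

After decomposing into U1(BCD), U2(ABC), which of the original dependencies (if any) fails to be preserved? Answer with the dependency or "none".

AD → C

Check AD → C: no single fragment contains all of {ACD}, and the restricted closure of {AD} across the fragments never reaches {C}.
C → AB is preserved.
BD → A is preserved.
ABC → D is preserved.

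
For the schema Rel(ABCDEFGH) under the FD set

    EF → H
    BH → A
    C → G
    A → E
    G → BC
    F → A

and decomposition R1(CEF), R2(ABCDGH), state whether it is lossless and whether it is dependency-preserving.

Lossless test: (C)⁺ = {BCG}, which is a superkey of neither fragment — lossy.
Dependency preservation: the restricted closure of {EF} across the fragments never reaches {H}, so EF → H cannot be enforced without a join — not preserved.

lossy and not dependency-preserving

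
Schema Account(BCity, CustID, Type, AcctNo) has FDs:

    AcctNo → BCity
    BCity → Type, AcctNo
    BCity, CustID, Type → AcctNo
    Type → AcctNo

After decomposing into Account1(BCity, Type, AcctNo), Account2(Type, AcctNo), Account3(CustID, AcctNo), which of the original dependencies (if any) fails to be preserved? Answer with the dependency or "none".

none

AcctNo → BCity lies within Account1.
BCity → Type, AcctNo lies within Account1.
BCity, CustID, Type → AcctNo: restricted closure across fragments reaches AcctNo.
Type → AcctNo lies within Account1.
Every dependency is enforceable on the fragments, so the decomposition is dependency-preserving.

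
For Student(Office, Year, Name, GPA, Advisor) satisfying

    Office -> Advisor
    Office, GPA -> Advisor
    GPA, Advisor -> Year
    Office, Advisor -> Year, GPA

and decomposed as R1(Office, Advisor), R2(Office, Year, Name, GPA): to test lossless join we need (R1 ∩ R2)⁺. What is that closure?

Office, Year, GPA, Advisor

R1 ∩ R2 = {Office}.
Office → Advisor applies, adding Advisor
Office, Advisor → Year, GPA applies, adding Year, GPA
Closure: {Office, Year, GPA, Advisor}.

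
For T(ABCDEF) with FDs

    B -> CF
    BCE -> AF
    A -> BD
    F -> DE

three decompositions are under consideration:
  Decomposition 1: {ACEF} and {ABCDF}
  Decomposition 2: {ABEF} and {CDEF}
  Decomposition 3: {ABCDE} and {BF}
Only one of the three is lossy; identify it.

Decomposition 2

Decomposition 1: common = {ACF}, closure = {ABCDEF} → lossless.
Decomposition 2: common = {EF}, closure = {DEF} → lossy.
Decomposition 3: common = {B}, closure = {ABCDEF} → lossless.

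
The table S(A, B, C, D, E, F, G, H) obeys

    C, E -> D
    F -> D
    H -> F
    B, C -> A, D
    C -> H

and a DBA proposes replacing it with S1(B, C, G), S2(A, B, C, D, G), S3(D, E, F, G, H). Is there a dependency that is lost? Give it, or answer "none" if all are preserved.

Check C → H: no single fragment contains all of {C, H}, and the restricted closure of {C} across the fragments never reaches {H}.
C, E → D is preserved.
F → D is preserved.
H → F is preserved.
B, C → A, D is preserved.

C -> H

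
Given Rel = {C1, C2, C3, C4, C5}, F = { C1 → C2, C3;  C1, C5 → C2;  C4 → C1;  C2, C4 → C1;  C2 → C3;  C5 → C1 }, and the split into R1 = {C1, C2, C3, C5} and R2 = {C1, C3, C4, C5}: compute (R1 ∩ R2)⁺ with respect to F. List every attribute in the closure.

R1 ∩ R2 = {C1, C3, C5}.
C1 → C2, C3 applies, adding C2
Closure: {C1, C2, C3, C5}.

C1, C2, C3, C5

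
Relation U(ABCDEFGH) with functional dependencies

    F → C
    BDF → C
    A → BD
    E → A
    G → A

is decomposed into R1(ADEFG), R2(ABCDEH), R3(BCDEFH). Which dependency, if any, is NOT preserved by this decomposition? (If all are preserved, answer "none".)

F → C lies within R3.
BDF → C lies within R3.
A → BD lies within R2.
E → A lies within R1.
G → A lies within R1.
Every dependency is enforceable on the fragments, so the decomposition is dependency-preserving.

none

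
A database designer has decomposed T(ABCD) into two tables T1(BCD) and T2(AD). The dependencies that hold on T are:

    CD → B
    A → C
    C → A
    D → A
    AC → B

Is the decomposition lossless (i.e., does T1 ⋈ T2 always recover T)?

Common attributes: T1 ∩ T2 = {D}.
Closure of {D}: D → A applies, adding A; A → C applies, adding C; AC → B applies, adding B. So (D)⁺ = {ABCD}.
This closure contains every attribute of T1, so T1 ∩ T2 → T1. The join is lossless.

Yes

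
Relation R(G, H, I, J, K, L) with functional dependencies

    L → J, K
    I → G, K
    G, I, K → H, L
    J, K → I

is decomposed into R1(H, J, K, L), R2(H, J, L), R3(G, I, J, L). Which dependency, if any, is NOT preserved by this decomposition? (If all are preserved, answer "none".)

none

L → J, K lies within R1.
I → G, K: restricted closure across fragments reaches G, K.
G, I, K → H, L: restricted closure across fragments reaches H, L.
J, K → I: restricted closure across fragments reaches I.
Every dependency is enforceable on the fragments, so the decomposition is dependency-preserving.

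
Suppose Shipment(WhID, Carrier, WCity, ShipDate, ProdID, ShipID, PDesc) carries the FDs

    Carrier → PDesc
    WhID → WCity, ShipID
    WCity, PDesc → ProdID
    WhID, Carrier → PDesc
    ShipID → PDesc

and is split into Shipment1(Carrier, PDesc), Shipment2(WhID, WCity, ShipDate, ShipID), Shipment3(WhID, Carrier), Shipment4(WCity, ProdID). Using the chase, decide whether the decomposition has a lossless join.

Chase test. Columns are WhID, Carrier, WCity, ShipDate, ProdID, ShipID, PDesc; row i has aⱼ where attribute j ∈ Shipmenti, else bᵢⱼ.
Initial tableau (one row per fragment):
  row 1: b11 a2 b13 b14 b15 b16 a7
  row 2: a1 b22 a3 a4 b25 a6 b27
  row 3: a1 a2 b33 b34 b35 b36 b37
  row 4: b41 b42 a3 b44 a5 b46 b47
Rows 1 and 3 agree on Carrier; apply Carrier→PDesc and equate their PDesc entries.
Rows 2 and 3 agree on WhID; apply WhID→WCity, ShipID and equate their WCity, ShipID entries.
Rows 2 and 3 agree on ShipID; apply ShipID→PDesc and equate their PDesc entries.
Rows 2 and 3 agree on WCity, PDesc; apply WCity, PDesc→ProdID and equate their ProdID entries.
No row becomes fully distinguished — the join is lossy.

No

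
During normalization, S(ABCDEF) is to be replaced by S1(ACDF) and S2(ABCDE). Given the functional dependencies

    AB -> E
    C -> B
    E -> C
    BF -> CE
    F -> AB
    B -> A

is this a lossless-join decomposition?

Common attributes: S1 ∩ S2 = {ACD}.
Closure of {ACD}: C → B applies, adding B; AB → E applies, adding E. So (ACD)⁺ = {ABCDE}.
This closure contains every attribute of S2, so S1 ∩ S2 → S2. The join is lossless.

Yes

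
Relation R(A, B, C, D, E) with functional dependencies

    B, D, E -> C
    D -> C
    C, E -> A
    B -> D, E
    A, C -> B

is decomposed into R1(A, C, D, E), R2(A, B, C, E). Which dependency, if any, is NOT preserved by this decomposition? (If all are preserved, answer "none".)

B, D, E → C: restricted closure across fragments reaches C.
D → C lies within R1.
C, E → A lies within R1.
B → D, E: restricted closure across fragments reaches D, E.
A, C → B lies within R2.
Every dependency is enforceable on the fragments, so the decomposition is dependency-preserving.

none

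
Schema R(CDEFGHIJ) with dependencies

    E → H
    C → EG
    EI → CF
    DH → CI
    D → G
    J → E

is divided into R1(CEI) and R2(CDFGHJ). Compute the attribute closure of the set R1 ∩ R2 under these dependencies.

R1 ∩ R2 = {C}.
C → EG applies, adding EG
E → H applies, adding H
Closure: {CEGH}.

CEGH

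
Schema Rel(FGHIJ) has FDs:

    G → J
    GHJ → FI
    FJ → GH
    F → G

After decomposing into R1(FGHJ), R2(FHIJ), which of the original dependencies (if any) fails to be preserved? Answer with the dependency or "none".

none

G → J lies within R1.
GHJ → FI: restricted closure across fragments reaches FI.
FJ → GH lies within R1.
F → G lies within R1.
Every dependency is enforceable on the fragments, so the decomposition is dependency-preserving.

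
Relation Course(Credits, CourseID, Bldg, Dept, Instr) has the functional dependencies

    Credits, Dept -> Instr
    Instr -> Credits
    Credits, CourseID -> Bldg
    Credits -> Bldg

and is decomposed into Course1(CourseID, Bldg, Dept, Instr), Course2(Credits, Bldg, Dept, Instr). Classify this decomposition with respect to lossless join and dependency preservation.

lossless and dependency-preserving

Lossless test: (Bldg, Dept, Instr)⁺ = {Credits, Bldg, Dept, Instr}, which contains all of one fragment — lossless.
Dependency preservation: Credits, CourseID → Bldg is not contained in any single fragment, but the restricted closure of its left-hand side across the fragments still reaches the right-hand side; the remaining FDs each lie inside some fragment. All dependencies are preserved.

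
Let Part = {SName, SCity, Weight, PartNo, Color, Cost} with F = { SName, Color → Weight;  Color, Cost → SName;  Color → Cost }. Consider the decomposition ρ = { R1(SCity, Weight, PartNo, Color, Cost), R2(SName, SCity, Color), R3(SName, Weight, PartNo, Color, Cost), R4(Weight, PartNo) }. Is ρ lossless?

Yes

Chase test. Columns are SName, SCity, Weight, PartNo, Color, Cost; row i has aⱼ where attribute j ∈ Ri, else bᵢⱼ.
Initial tableau (one row per fragment):
  row 1: b11 a2 a3 a4 a5 a6
  row 2: a1 a2 b23 b24 a5 b26
  row 3: a1 b32 a3 a4 a5 a6
  row 4: b41 b42 a3 a4 b45 b46
Rows 2 and 3 agree on SName, Color; apply SName, Color→Weight and equate their Weight entries.
Rows 1 and 3 agree on Color, Cost; apply Color, Cost→SName and equate their SName entries.
Rows 1 and 2 agree on Color; apply Color→Cost and equate their Cost entries.
Row 1 is now all distinguished symbols — the join is lossless.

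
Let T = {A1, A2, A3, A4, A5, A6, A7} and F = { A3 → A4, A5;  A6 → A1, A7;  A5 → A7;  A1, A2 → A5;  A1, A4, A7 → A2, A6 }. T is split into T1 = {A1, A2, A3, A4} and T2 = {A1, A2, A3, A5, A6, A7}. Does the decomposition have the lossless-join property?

Yes

Common attributes: T1 ∩ T2 = {A1, A2, A3}.
Closure of {A1, A2, A3}: A3 → A4, A5 applies, adding A4, A5; A5 → A7 applies, adding A7; A1, A4, A7 → A2, A6 applies, adding A6. So (A1, A2, A3)⁺ = {A1, A2, A3, A4, A5, A6, A7}.
This closure contains every attribute of T1, so T1 ∩ T2 → T1. The join is lossless.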